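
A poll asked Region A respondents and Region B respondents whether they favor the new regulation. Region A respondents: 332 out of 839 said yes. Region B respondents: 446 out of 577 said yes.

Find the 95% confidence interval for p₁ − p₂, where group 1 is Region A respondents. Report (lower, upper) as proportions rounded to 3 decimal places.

Sample proportions: 332/839 = 0.3957, 446/577 = 0.7730.
Each SE is √(p̂(1−p̂)/n): √(0.3957·0.6043/839) = 0.01688 and √(0.7730·0.2270/577) = 0.01744.
SE(p̂₁ − p̂₂) = √(SE₁² + SE₂²) = √(0.0002849344 + 0.0003041536) = 0.02427, since the two samples are independent.
At 95% confidence z* = 1.960; margin = 1.960 × 0.02427 = 0.04757.
The difference is 0.3957 − 0.7730 = -0.3773, so the interval is -0.3773 ± 0.04757 = (-0.425, -0.330).

(-0.425, -0.330)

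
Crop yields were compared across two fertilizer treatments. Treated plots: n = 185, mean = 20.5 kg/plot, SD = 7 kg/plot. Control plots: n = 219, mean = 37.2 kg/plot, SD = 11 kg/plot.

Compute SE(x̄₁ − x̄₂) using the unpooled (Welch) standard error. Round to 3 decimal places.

Standard errors of each mean: 7/√185 = 0.5147 and 11/√219 = 0.7433.
SE(x̄₁ − x̄₂) = √(0.5147² + 0.7433²) = 0.9041 for independent samples with unequal variances.

0.904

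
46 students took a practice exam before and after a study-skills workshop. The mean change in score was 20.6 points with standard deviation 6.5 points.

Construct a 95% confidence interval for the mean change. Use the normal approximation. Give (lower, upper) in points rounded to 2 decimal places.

(18.72, 22.48)

This is a matched-pairs design, so SE = s_d/√n = 6.5/√46 = 0.9584.
Margin = 1.960 × 0.9584 = 1.8785; the interval is 20.6 ± 1.8785 = (18.72, 22.48).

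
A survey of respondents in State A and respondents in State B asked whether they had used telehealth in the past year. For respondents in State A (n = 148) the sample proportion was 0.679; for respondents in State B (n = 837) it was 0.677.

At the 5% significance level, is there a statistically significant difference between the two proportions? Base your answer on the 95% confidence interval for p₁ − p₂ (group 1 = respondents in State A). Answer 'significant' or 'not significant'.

not significant

The two standard errors are √(0.6790×0.3210/148) = 0.03838 and √(0.6770×0.3230/837) = 0.01616.
Because the samples are independent, SE_diff = √(0.03838² + 0.01616²) = 0.04164.
Using z* = 1.960 for 95%, ME = 1.960 × 0.04164 = 0.08161.
p̂₁ − p̂₂ = 0.0020; interval 0.0020 ± 0.08161 gives (-0.07961, 0.08361).
The interval (-0.07961, 0.08361) contains 0, so the difference is not significant.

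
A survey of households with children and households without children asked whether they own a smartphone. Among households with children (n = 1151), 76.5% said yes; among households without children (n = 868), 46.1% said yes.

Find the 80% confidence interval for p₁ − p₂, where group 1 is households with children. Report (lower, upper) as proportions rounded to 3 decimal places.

(0.277, 0.331)

SE₁ = √(p̂₁(1−p̂₁)/n₁) = √(0.7650·0.2350/1151) = 0.01250; SE₂ = √(0.4610·0.5390/868) = 0.01692.
Independent samples: SE of the difference = √(SE₁² + SE₂²) = √(0.00015625 + 0.0002862864) = 0.02104.
z* for 80% confidence is 1.282, so the margin of error is 1.282 × 0.02104 = 0.02697.
Point estimate p̂₁ − p̂₂ = 0.7650 − 0.4610 = 0.3040.
0.3040 ± 0.02697 → (0.277, 0.331).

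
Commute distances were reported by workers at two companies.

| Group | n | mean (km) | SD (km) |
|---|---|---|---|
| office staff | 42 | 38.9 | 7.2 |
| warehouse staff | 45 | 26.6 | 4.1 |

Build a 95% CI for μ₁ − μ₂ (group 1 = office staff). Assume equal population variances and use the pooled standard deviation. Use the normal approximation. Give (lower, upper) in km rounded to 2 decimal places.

Pooled variance s_p² = [41·7.2² + 44·4.1²] / (42+45−2) = 33.7068, so s_p = 5.8058.
SE_diff = s_p·√(1/n₁ + 1/n₂) = 5.8058·√(1/42 + 1/45) = 1.2456.
z* = 1.960; margin = 1.960 × 1.2456 = 2.4414.
Difference = 38.9 − 26.6 = 12.3000.
12.3000 ± 2.4414 → (9.86, 14.74).

(9.86, 14.74)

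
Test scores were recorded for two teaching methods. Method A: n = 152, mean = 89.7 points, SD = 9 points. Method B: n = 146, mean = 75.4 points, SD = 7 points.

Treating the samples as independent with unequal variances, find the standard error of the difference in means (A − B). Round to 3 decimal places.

Per-group SEs: s₁/√n₁ = 9/√152 = 0.7300, s₂/√n₂ = 7/√146 = 0.5793.
Unpooled SE of the difference: √(0.5329 + 0.33558849) = 0.9319.

0.932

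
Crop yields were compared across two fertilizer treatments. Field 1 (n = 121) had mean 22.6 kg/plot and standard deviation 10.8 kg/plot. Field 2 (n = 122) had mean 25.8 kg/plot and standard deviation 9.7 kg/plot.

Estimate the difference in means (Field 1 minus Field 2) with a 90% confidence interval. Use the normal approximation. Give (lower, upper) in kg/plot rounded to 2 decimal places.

SE₁ = s₁/√n₁ = 10.8/√121 = 0.9818; SE₂ = 9.7/√122 = 0.8782.
Independent samples, unequal variances: SE_diff = √(SE₁² + SE₂²) = √(0.96393124 + 0.77123524) = 1.3173.
z* = 1.645, so margin of error = 1.645 × 1.3173 = 2.1670.
Difference in means = 22.6 − 25.8 = -3.2000.
-3.2000 ± 2.1670 → (-5.37, -1.03).

(-5.37, -1.03)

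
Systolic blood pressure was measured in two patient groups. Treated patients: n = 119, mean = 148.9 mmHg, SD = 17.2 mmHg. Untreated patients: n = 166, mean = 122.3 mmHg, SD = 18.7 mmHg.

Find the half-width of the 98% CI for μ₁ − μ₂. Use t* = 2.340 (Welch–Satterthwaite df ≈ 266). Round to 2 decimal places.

Per-group SEs: s₁/√n₁ = 17.2/√119 = 1.5767, s₂/√n₂ = 18.7/√166 = 1.4514.
Unpooled SE of the difference: √(2.48598289 + 2.10656196) = 2.1430.
Margin of error = t* · SE = 2.340 × 2.1430 = 5.0146.

5.01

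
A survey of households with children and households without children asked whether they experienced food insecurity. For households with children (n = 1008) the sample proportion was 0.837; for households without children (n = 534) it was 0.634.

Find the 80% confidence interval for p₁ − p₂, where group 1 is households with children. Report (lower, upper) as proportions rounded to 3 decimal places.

The two standard errors are √(0.8370×0.1630/1008) = 0.01163 and √(0.6340×0.3660/534) = 0.02085.
Because the samples are independent, SE_diff = √(0.01163² + 0.02085²) = 0.02387.
Using z* = 1.282 for 80%, ME = 1.282 × 0.02387 = 0.03060.
p̂₁ − p̂₂ = 0.2030; interval 0.2030 ± 0.03060 gives (0.172, 0.234).

(0.172, 0.234)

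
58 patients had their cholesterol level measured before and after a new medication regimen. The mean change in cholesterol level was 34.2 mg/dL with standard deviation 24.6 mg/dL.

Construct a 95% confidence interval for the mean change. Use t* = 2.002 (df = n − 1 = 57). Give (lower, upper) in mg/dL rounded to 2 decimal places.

This is a matched-pairs design, so SE = s_d/√n = 24.6/√58 = 3.2301.
Margin = 2.002 × 3.2301 = 6.4667; the interval is 34.2 ± 6.4667 = (27.73, 40.67).

(27.73, 40.67)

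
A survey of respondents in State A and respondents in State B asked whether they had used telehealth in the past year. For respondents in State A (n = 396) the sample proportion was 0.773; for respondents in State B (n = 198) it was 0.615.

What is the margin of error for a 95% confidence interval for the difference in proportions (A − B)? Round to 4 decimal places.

0.0793

Each SE is √(p̂(1−p̂)/n): √(0.7730·0.2270/396) = 0.02105 and √(0.6150·0.3850/198) = 0.03458.
SE(p̂₁ − p̂₂) = √(SE₁² + SE₂²) = √(0.0004431025 + 0.0011957764) = 0.04048, since the two samples are independent.
At 95% confidence z* = 1.960; margin = 1.960 × 0.04048 = 0.07934.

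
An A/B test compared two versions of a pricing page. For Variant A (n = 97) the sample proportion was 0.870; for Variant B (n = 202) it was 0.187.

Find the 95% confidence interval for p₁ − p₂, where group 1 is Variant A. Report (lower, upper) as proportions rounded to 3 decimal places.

(0.597, 0.769)

Each SE is √(p̂(1−p̂)/n): √(0.8700·0.1300/97) = 0.03415 and √(0.1870·0.8130/202) = 0.02743.
SE(p̂₁ − p̂₂) = √(SE₁² + SE₂²) = √(0.0011662225 + 0.0007524049) = 0.04380, since the two samples are independent.
At 95% confidence z* = 1.960; margin = 1.960 × 0.04380 = 0.08585.
The difference is 0.8700 − 0.1870 = 0.6830, so the interval is 0.6830 ± 0.08585 = (0.597, 0.769).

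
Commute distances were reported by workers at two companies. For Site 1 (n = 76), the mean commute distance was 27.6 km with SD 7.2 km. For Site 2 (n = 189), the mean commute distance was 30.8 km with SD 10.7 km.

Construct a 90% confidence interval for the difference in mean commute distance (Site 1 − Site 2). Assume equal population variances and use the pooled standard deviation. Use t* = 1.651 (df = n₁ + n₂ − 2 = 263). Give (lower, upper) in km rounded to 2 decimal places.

(-5.40, -1.00)

s_p = √[((n₁−1)s₁² + (n₂−1)s₂²)/(n₁+n₂−2)] = √[(75·7.2² + 188·10.7²)/263] = 9.8298.
SE = 9.8298·√(1/76 + 1/189) = 1.3351.
With t* = 1.651, margin = 1.651 × 1.3351 = 2.2043.
x̄₁ − x̄₂ = 27.6 − 30.8 = -3.2000; interval -3.2000 ± 2.2043 = (-5.40, -1.00).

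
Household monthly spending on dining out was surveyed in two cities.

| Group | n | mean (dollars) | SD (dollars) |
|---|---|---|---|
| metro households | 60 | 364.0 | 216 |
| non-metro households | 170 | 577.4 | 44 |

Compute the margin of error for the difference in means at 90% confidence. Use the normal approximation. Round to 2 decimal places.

Per-group SEs: s₁/√n₁ = 216/√60 = 27.8855, s₂/√n₂ = 44/√170 = 3.3746.
Unpooled SE of the difference: √(777.60111025 + 11.38792516) = 28.0889.
Margin of error = z* · SE = 1.645 × 28.0889 = 46.2062.

46.21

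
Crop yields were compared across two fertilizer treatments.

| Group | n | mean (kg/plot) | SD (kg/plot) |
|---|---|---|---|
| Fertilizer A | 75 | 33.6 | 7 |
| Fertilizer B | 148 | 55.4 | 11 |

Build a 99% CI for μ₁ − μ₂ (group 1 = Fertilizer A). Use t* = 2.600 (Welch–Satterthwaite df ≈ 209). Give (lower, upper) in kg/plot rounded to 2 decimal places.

(-24.95, -18.65)

Per-group SEs: s₁/√n₁ = 7/√75 = 0.8083, s₂/√n₂ = 11/√148 = 0.9042.
Unpooled SE of the difference: √(0.65334889 + 0.81757764) = 1.2128.
Margin of error = t* · SE = 2.600 × 1.2128 = 3.1533.
x̄₁ − x̄₂ = 33.6 − 55.4 = -21.8000.
CI: -21.8000 ± 3.1533 = (-24.95, -18.65).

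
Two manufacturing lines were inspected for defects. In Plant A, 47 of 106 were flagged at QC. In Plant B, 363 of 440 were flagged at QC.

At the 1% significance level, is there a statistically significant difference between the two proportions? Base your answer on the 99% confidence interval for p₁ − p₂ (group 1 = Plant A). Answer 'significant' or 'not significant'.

First, p̂₁ = 47/106 = 0.4434; p̂₂ = 363/440 = 0.8250.
The two standard errors are √(0.4434×0.5566/106) = 0.04825 and √(0.8250×0.1750/440) = 0.01811.
Because the samples are independent, SE_diff = √(0.04825² + 0.01811²) = 0.05154.
Using z* = 2.576 for 99%, ME = 2.576 × 0.05154 = 0.13277.
p̂₁ − p̂₂ = -0.3816; interval -0.3816 ± 0.13277 gives (-0.51437, -0.24883).
The interval (-0.51437, -0.24883) does not contain 0, so the difference is significant.

significant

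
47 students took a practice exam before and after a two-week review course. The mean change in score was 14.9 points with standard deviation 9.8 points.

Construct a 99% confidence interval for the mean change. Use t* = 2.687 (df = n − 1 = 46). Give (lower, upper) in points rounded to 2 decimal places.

(11.06, 18.74)

Paired design: SE = s_d/√n = 9.8/√47 = 1.4295.
t* = 2.687; margin of error = 2.687 × 1.4295 = 3.8411.
14.9 ± 3.8411 → (11.06, 18.74).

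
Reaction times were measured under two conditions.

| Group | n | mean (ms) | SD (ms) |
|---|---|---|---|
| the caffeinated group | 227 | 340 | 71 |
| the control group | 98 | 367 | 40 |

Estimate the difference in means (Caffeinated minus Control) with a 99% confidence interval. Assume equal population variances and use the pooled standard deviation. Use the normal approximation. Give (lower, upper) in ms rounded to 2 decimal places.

Pooled variance s_p² = [226·71² + 97·40²] / (227+98−2) = 4007.6347, so s_p = 63.3059.
SE_diff = s_p·√(1/n₁ + 1/n₂) = 63.3059·√(1/227 + 1/98) = 7.6517.
z* = 2.576; margin = 2.576 × 7.6517 = 19.7108.
Difference = 340 − 367 = -27.0000.
-27.0000 ± 19.7108 → (-46.71, -7.29).

(-46.71, -7.29)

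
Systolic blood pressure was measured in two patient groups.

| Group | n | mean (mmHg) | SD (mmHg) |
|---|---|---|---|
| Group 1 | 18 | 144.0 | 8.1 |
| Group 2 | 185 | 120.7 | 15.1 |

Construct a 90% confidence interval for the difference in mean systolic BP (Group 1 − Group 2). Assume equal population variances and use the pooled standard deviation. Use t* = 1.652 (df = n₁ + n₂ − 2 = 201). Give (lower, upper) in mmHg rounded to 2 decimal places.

(17.33, 29.27)

s_p = √[((n₁−1)s₁² + (n₂−1)s₂²)/(n₁+n₂−2)] = √[(17·8.1² + 184·15.1²)/201] = 14.6381.
SE = 14.6381·√(1/18 + 1/185) = 3.6142.
With t* = 1.652, margin = 1.652 × 3.6142 = 5.9707.
x̄₁ − x̄₂ = 144.0 − 120.7 = 23.3000; interval 23.3000 ± 5.9707 = (17.33, 29.27).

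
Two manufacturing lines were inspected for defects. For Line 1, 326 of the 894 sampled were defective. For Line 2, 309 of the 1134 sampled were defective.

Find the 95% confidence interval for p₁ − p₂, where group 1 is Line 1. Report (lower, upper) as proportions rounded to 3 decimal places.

Sample proportions: 326/894 = 0.3647, 309/1134 = 0.2725.
Each SE is √(p̂(1−p̂)/n): √(0.3647·0.6353/894) = 0.01610 and √(0.2725·0.7275/1134) = 0.01322.
SE(p̂₁ − p̂₂) = √(SE₁² + SE₂²) = √(0.00025921 + 0.0001747684) = 0.02083, since the two samples are independent.
At 95% confidence z* = 1.960; margin = 1.960 × 0.02083 = 0.04083.
The difference is 0.3647 − 0.2725 = 0.0922, so the interval is 0.0922 ± 0.04083 = (0.051, 0.133).

(0.051, 0.133)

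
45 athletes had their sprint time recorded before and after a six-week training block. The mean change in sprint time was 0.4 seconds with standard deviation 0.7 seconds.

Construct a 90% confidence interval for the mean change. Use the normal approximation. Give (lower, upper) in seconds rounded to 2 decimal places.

This is a matched-pairs design, so SE = s_d/√n = 0.7/√45 = 0.1043.
Margin = 1.645 × 0.1043 = 0.1716; the interval is 0.4 ± 0.1716 = (0.23, 0.57).

(0.23, 0.57)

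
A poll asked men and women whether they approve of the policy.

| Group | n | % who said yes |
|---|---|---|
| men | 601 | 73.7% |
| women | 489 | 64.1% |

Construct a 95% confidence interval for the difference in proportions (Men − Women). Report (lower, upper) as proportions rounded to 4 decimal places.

SE₁ = √(p̂₁(1−p̂₁)/n₁) = √(0.7370·0.2630/601) = 0.01796; SE₂ = √(0.6410·0.3590/489) = 0.02169.
Independent samples: SE of the difference = √(SE₁² + SE₂²) = √(0.0003225616 + 0.0004704561) = 0.02816.
z* for 95% confidence is 1.960, so the margin of error is 1.960 × 0.02816 = 0.05519.
Point estimate p̂₁ − p̂₂ = 0.7370 − 0.6410 = 0.0960.
0.0960 ± 0.05519 → (0.0408, 0.1512).

(0.0408, 0.1512)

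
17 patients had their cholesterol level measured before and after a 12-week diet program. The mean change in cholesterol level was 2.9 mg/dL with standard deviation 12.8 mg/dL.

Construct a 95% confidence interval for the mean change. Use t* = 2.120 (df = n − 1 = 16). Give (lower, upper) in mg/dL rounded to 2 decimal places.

(-3.68, 9.48)

Paired design: SE = s_d/√n = 12.8/√17 = 3.1045.
t* = 2.120; margin of error = 2.120 × 3.1045 = 6.5815.
2.9 ± 6.5815 → (-3.68, 9.48).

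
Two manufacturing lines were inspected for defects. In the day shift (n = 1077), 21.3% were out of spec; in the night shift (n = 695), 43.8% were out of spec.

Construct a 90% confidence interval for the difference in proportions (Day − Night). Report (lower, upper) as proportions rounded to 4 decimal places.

(-0.2621, -0.1879)

SE₁ = √(p̂₁(1−p̂₁)/n₁) = √(0.2130·0.7870/1077) = 0.01248; SE₂ = √(0.4380·0.5620/695) = 0.01882.
Independent samples: SE of the difference = √(SE₁² + SE₂²) = √(0.0001557504 + 0.0003541924) = 0.02258.
z* for 90% confidence is 1.645, so the margin of error is 1.645 × 0.02258 = 0.03714.
Point estimate p̂₁ − p̂₂ = 0.2130 − 0.4380 = -0.2250.
-0.2250 ± 0.03714 → (-0.2621, -0.1879).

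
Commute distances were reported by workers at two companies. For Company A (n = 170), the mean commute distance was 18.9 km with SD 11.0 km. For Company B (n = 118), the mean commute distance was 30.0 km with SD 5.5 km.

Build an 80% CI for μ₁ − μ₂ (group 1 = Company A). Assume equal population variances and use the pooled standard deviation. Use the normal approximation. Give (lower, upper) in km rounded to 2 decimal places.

Pooled variance s_p² = [169·11.0² + 117·5.5²] / (170+118−2) = 83.8750, so s_p = 9.1583.
SE_diff = s_p·√(1/n₁ + 1/n₂) = 9.1583·√(1/170 + 1/118) = 1.0974.
z* = 1.282; margin = 1.282 × 1.0974 = 1.4069.
Difference = 18.9 − 30.0 = -11.1000.
-11.1000 ± 1.4069 → (-12.51, -9.69).

(-12.51, -9.69)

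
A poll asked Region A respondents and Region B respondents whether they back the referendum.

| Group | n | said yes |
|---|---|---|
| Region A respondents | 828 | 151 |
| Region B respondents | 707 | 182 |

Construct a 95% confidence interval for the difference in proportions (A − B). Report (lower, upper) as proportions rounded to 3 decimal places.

(-0.117, -0.033)

Sample proportions: 151/828 = 0.1824, 182/707 = 0.2574.
Each SE is √(p̂(1−p̂)/n): √(0.1824·0.8176/828) = 0.01342 and √(0.2574·0.7426/707) = 0.01644.
SE(p̂₁ − p̂₂) = √(SE₁² + SE₂²) = √(0.0001800964 + 0.0002702736) = 0.02122, since the two samples are independent.
At 95% confidence z* = 1.960; margin = 1.960 × 0.02122 = 0.04159.
The difference is 0.1824 − 0.2574 = -0.0750, so the interval is -0.0750 ± 0.04159 = (-0.117, -0.033).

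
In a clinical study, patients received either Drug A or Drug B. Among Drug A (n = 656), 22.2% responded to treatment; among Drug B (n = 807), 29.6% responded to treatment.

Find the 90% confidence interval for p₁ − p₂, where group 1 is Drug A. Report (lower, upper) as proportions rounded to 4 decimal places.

Each SE is √(p̂(1−p̂)/n): √(0.2220·0.7780/656) = 0.01623 and √(0.2960·0.7040/807) = 0.01607.
SE(p̂₁ − p̂₂) = √(SE₁² + SE₂²) = √(0.0002634129 + 0.0002582449) = 0.02284, since the two samples are independent.
At 90% confidence z* = 1.645; margin = 1.645 × 0.02284 = 0.03757.
The difference is 0.2220 − 0.2960 = -0.0740, so the interval is -0.0740 ± 0.03757 = (-0.1116, -0.0364).

(-0.1116, -0.0364)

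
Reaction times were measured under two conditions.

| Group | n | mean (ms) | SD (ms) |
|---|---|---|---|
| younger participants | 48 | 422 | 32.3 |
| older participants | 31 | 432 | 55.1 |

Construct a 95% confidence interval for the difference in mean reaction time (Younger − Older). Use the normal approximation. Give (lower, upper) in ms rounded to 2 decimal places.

(-31.44, 11.44)

SE₁ = s₁/√n₁ = 32.3/√48 = 4.6621; SE₂ = 55.1/√31 = 9.8963.
Independent samples, unequal variances: SE_diff = √(SE₁² + SE₂²) = √(21.73517641 + 97.93675369) = 10.9395.
z* = 1.960, so margin of error = 1.960 × 10.9395 = 21.4414.
Difference in means = 422 − 432 = -10.0000.
-10.0000 ± 21.4414 → (-31.44, 11.44).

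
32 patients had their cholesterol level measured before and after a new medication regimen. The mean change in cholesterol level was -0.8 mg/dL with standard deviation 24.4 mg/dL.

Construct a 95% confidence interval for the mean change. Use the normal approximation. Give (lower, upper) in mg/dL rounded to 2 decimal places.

(-9.25, 7.65)

This is a matched-pairs design, so SE = s_d/√n = 24.4/√32 = 4.3134.
Margin = 1.960 × 4.3134 = 8.4543; the interval is -0.8 ± 8.4543 = (-9.25, 7.65).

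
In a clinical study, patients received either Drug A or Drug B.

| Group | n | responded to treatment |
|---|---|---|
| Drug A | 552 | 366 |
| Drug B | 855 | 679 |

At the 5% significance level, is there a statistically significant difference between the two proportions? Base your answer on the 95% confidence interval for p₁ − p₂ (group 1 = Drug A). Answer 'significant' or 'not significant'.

First, p̂₁ = 366/552 = 0.6630; p̂₂ = 679/855 = 0.7942.
The two standard errors are √(0.6630×0.3370/552) = 0.02012 and √(0.7942×0.2058/855) = 0.01383.
Because the samples are independent, SE_diff = √(0.02012² + 0.01383²) = 0.02441.
Using z* = 1.960 for 95%, ME = 1.960 × 0.02441 = 0.04784.
p̂₁ − p̂₂ = -0.1312; interval -0.1312 ± 0.04784 gives (-0.17904, -0.08336).
The interval (-0.17904, -0.08336) does not contain 0, so the difference is significant.

significant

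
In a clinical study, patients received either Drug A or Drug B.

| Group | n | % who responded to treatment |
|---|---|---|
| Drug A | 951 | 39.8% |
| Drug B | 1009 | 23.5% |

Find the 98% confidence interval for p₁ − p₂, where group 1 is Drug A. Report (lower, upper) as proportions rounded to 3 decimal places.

(0.115, 0.211)

The two standard errors are √(0.3980×0.6020/951) = 0.01587 and √(0.2350×0.7650/1009) = 0.01335.
Because the samples are independent, SE_diff = √(0.01587² + 0.01335²) = 0.02074.
Using z* = 2.326 for 98%, ME = 2.326 × 0.02074 = 0.04824.
p̂₁ − p̂₂ = 0.1630; interval 0.1630 ± 0.04824 gives (0.115, 0.211).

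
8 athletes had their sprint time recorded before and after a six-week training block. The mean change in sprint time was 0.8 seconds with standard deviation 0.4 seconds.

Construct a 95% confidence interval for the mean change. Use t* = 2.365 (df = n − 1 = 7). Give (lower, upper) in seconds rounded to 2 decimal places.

Paired design: SE = s_d/√n = 0.4/√8 = 0.1414.
t* = 2.365; margin of error = 2.365 × 0.1414 = 0.3344.
0.8 ± 0.3344 → (0.47, 1.13).

(0.47, 1.13)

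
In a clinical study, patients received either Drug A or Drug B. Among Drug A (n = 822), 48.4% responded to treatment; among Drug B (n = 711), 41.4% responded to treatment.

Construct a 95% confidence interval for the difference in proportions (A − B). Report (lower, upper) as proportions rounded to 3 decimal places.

Each SE is √(p̂(1−p̂)/n): √(0.4840·0.5160/822) = 0.01743 and √(0.4140·0.5860/711) = 0.01847.
SE(p̂₁ − p̂₂) = √(SE₁² + SE₂²) = √(0.0003038049 + 0.0003411409) = 0.02540, since the two samples are independent.
At 95% confidence z* = 1.960; margin = 1.960 × 0.02540 = 0.04978.
The difference is 0.4840 − 0.4140 = 0.0700, so the interval is 0.0700 ± 0.04978 = (0.020, 0.120).

(0.020, 0.120)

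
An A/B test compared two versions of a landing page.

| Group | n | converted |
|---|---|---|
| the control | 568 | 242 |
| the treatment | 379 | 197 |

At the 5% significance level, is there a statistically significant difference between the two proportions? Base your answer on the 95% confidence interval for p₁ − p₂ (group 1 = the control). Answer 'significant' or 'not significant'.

significant

Sample proportions: 242/568 = 0.4261, 197/379 = 0.5198.
Each SE is √(p̂(1−p̂)/n): √(0.4261·0.5739/568) = 0.02075 and √(0.5198·0.4802/379) = 0.02566.
SE(p̂₁ − p̂₂) = √(SE₁² + SE₂²) = √(0.0004305625 + 0.0006584356) = 0.03300, since the two samples are independent.
At 95% confidence z* = 1.960; margin = 1.960 × 0.03300 = 0.06468.
The difference is 0.4261 − 0.5198 = -0.0937, so the interval is -0.0937 ± 0.06468 = (-0.15838, -0.02902).
The interval (-0.15838, -0.02902) does not contain 0, so the difference is significant.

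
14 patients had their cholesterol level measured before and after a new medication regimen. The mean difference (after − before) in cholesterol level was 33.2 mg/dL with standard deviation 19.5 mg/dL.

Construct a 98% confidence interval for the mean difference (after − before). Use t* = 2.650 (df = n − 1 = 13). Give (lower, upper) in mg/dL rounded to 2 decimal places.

(19.39, 47.01)

This is a matched-pairs design, so SE = s_d/√n = 19.5/√14 = 5.2116.
Margin = 2.650 × 5.2116 = 13.8107; the interval is 33.2 ± 13.8107 = (19.39, 47.01).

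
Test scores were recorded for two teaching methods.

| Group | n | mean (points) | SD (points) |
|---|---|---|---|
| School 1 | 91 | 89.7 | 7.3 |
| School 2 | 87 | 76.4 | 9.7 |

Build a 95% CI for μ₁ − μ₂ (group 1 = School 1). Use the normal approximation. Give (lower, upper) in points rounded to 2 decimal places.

Per-group SEs: s₁/√n₁ = 7.3/√91 = 0.7652, s₂/√n₂ = 9.7/√87 = 1.0399.
Unpooled SE of the difference: √(0.58553104 + 1.08139201) = 1.2911.
Margin of error = z* · SE = 1.960 × 1.2911 = 2.5306.
x̄₁ − x̄₂ = 89.7 − 76.4 = 13.3000.
CI: 13.3000 ± 2.5306 = (10.77, 15.83).

(10.77, 15.83)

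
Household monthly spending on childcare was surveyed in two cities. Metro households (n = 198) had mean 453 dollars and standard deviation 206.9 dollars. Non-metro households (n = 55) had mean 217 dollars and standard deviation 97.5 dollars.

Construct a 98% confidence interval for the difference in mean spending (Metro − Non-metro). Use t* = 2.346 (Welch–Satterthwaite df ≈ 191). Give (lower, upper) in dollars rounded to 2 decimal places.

(189.73, 282.27)

Standard errors of each mean: 206.9/√198 = 14.7037 and 97.5/√55 = 13.1469.
SE(x̄₁ − x̄₂) = √(14.7037² + 13.1469²) = 19.7241 for independent samples with unequal variances.
With t* = 2.346, the margin is 2.346 × 19.7241 = 46.2727.
x̄₁ − x̄₂ = 453 − 217 = 236.0000; the interval is 236.0000 ± 46.2727 = (189.73, 282.27).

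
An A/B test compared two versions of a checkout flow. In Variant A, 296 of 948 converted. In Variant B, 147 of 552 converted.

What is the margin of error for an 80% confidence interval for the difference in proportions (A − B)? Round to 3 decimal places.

p̂₁ = 296/948 = 0.3122 and p̂₂ = 147/552 = 0.2663.
SE₁ = √(p̂₁(1−p̂₁)/n₁) = √(0.3122·0.6878/948) = 0.01505; SE₂ = √(0.2663·0.7337/552) = 0.01881.
Independent samples: SE of the difference = √(SE₁² + SE₂²) = √(0.0002265025 + 0.0003538161) = 0.02409.
z* for 80% confidence is 1.282, so the margin of error is 1.282 × 0.02409 = 0.03088.

0.031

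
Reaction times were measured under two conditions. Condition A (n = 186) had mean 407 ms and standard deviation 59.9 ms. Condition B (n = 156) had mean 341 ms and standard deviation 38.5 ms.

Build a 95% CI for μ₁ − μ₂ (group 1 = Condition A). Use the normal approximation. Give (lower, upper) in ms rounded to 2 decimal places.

(55.48, 76.52)

Per-group SEs: s₁/√n₁ = 59.9/√186 = 4.3921, s₂/√n₂ = 38.5/√156 = 3.0825.
Unpooled SE of the difference: √(19.29054241 + 9.50180625) = 5.3659.
Margin of error = z* · SE = 1.960 × 5.3659 = 10.5172.
x̄₁ − x̄₂ = 407 − 341 = 66.0000.
CI: 66.0000 ± 10.5172 = (55.48, 76.52).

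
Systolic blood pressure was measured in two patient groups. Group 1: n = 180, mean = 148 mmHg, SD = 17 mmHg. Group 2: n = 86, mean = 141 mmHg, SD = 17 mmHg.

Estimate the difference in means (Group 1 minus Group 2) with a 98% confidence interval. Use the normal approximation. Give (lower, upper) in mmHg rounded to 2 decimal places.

Per-group SEs: s₁/√n₁ = 17/√180 = 1.2671, s₂/√n₂ = 17/√86 = 1.8332.
Unpooled SE of the difference: √(1.60554241 + 3.36062224) = 2.2285.
Margin of error = z* · SE = 2.326 × 2.2285 = 5.1835.
x̄₁ − x̄₂ = 148 − 141 = 7.0000.
CI: 7.0000 ± 5.1835 = (1.82, 12.18).

(1.82, 12.18)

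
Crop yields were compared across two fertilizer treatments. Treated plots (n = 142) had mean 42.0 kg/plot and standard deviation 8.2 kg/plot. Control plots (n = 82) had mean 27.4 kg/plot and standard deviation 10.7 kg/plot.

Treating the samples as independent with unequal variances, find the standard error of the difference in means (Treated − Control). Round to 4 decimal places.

SE₁ = s₁/√n₁ = 8.2/√142 = 0.6881; SE₂ = 10.7/√82 = 1.1816.
Independent samples, unequal variances: SE_diff = √(SE₁² + SE₂²) = √(0.47348161 + 1.39617856) = 1.3674.

1.3674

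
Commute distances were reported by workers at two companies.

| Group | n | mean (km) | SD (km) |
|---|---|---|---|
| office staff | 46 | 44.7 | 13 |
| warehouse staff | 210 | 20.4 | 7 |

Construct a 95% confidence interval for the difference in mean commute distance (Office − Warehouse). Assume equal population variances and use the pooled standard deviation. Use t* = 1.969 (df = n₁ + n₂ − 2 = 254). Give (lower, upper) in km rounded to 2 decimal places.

(21.61, 26.99)

Pooled variance s_p² = [45·13² + 209·7²] / (46+210−2) = 70.2598, so s_p = 8.3821.
SE_diff = s_p·√(1/n₁ + 1/n₂) = 8.3821·√(1/46 + 1/210) = 1.3645.
t* = 1.969; margin = 1.969 × 1.3645 = 2.6867.
Difference = 44.7 − 20.4 = 24.3000.
24.3000 ± 2.6867 → (21.61, 26.99).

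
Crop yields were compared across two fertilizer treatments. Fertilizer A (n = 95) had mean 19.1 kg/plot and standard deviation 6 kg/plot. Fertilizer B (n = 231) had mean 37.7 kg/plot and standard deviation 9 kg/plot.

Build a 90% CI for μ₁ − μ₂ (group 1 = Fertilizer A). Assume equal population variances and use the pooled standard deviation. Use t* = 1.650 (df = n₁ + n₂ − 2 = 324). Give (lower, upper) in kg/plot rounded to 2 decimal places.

Pooled variance s_p² = [94·6² + 230·9²] / (95+231−2) = 67.9444, so s_p = 8.2428.
SE_diff = s_p·√(1/n₁ + 1/n₂) = 8.2428·√(1/95 + 1/231) = 1.0047.
t* = 1.650; margin = 1.650 × 1.0047 = 1.6578.
Difference = 19.1 − 37.7 = -18.6000.
-18.6000 ± 1.6578 → (-20.26, -16.94).

(-20.26, -16.94)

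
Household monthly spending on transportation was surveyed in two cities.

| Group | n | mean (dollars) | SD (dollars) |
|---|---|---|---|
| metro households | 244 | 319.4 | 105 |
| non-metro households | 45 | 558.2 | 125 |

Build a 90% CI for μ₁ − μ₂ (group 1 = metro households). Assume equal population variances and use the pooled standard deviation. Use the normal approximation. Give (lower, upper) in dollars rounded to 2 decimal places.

(-267.70, -209.90)

Pooled variance s_p² = [243·105² + 44·125²] / (244+45−2) = 11730.2265, so s_p = 108.3062.
SE_diff = s_p·√(1/n₁ + 1/n₂) = 108.3062·√(1/244 + 1/45) = 17.5712.
z* = 1.645; margin = 1.645 × 17.5712 = 28.9046.
Difference = 319.4 − 558.2 = -238.8000.
-238.8000 ± 28.9046 → (-267.70, -209.90).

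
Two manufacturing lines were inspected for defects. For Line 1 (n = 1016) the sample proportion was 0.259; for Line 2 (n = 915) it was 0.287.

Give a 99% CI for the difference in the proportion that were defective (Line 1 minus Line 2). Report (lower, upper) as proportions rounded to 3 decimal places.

The two standard errors are √(0.2590×0.7410/1016) = 0.01374 and √(0.2870×0.7130/915) = 0.01495.
Because the samples are independent, SE_diff = √(0.01374² + 0.01495²) = 0.02030.
Using z* = 2.576 for 99%, ME = 2.576 × 0.02030 = 0.05229.
p̂₁ − p̂₂ = -0.0280; interval -0.0280 ± 0.05229 gives (-0.080, 0.024).

(-0.080, 0.024)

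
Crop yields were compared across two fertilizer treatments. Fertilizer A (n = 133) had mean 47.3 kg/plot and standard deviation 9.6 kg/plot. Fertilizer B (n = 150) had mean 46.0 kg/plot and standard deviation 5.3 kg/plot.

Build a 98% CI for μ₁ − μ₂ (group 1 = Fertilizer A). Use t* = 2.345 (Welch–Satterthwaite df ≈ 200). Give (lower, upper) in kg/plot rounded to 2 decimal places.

(-0.90, 3.50)

Per-group SEs: s₁/√n₁ = 9.6/√133 = 0.8324, s₂/√n₂ = 5.3/√150 = 0.4327.
Unpooled SE of the difference: √(0.69288976 + 0.18722929) = 0.9381.
Margin of error = t* · SE = 2.345 × 0.9381 = 2.1998.
x̄₁ − x̄₂ = 47.3 − 46.0 = 1.3000.
CI: 1.3000 ± 2.1998 = (-0.90, 3.50).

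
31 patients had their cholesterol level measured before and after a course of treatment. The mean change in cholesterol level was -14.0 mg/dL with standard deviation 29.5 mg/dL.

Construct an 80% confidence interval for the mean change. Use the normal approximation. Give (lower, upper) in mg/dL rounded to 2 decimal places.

This is a matched-pairs design, so SE = s_d/√n = 29.5/√31 = 5.2984.
Margin = 1.282 × 5.2984 = 6.7925; the interval is -14.0 ± 6.7925 = (-20.79, -7.21).

(-20.79, -7.21)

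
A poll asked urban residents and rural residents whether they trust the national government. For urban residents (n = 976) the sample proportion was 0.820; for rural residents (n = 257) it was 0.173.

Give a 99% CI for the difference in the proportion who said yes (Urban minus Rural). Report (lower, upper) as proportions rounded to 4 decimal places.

Each SE is √(p̂(1−p̂)/n): √(0.8200·0.1800/976) = 0.01230 and √(0.1730·0.8270/257) = 0.02359.
SE(p̂₁ − p̂₂) = √(SE₁² + SE₂²) = √(0.00015129 + 0.0005564881) = 0.02660, since the two samples are independent.
At 99% confidence z* = 2.576; margin = 2.576 × 0.02660 = 0.06852.
The difference is 0.8200 − 0.1730 = 0.6470, so the interval is 0.6470 ± 0.06852 = (0.5785, 0.7155).

(0.5785, 0.7155)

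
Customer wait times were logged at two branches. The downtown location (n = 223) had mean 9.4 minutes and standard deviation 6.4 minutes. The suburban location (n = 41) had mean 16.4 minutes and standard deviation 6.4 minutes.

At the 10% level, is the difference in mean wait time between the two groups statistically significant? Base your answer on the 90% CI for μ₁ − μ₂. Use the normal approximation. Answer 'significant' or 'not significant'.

Per-group SEs: s₁/√n₁ = 6.4/√223 = 0.4286, s₂/√n₂ = 6.4/√41 = 0.9995.
Unpooled SE of the difference: √(0.18369796 + 0.99900025) = 1.0875.
Margin of error = z* · SE = 1.645 × 1.0875 = 1.7889.
x̄₁ − x̄₂ = 9.4 − 16.4 = -7.0000.
CI: -7.0000 ± 1.7889 = (-8.7889, -5.2111).
The interval (-8.7889, -5.2111) does not contain 0, so the difference is significant.

significant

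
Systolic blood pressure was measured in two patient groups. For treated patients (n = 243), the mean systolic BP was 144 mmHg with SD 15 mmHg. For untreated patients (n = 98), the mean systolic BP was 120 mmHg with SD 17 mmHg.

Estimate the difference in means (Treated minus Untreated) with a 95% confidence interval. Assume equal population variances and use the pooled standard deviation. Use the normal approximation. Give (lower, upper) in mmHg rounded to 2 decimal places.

(20.34, 27.66)

s_p = √[((n₁−1)s₁² + (n₂−1)s₂²)/(n₁+n₂−2)] = √[(242·15² + 97·17²)/339] = 15.5985.
SE = 15.5985·√(1/243 + 1/98) = 1.8666.
With z* = 1.960, margin = 1.960 × 1.8666 = 3.6585.
x̄₁ − x̄₂ = 144 − 120 = 24.0000; interval 24.0000 ± 3.6585 = (20.34, 27.66).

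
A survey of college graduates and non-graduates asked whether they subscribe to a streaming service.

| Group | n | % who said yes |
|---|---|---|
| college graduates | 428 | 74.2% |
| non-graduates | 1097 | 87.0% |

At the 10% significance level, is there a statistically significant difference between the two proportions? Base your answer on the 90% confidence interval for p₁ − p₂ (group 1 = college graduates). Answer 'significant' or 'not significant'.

significant

The two standard errors are √(0.7420×0.2580/428) = 0.02115 and √(0.8700×0.1300/1097) = 0.01015.
Because the samples are independent, SE_diff = √(0.02115² + 0.01015²) = 0.02346.
Using z* = 1.645 for 90%, ME = 1.645 × 0.02346 = 0.03859.
p̂₁ − p̂₂ = -0.1280; interval -0.1280 ± 0.03859 gives (-0.16659, -0.08941).
The interval (-0.16659, -0.08941) does not contain 0, so the difference is significant.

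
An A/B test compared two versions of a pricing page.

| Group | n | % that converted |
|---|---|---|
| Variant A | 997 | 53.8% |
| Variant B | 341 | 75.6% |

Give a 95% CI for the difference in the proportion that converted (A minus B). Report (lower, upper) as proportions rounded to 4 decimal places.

(-0.2731, -0.1629)

Each SE is √(p̂(1−p̂)/n): √(0.5380·0.4620/997) = 0.01579 and √(0.7560·0.2440/341) = 0.02326.
SE(p̂₁ − p̂₂) = √(SE₁² + SE₂²) = √(0.0002493241 + 0.0005410276) = 0.02811, since the two samples are independent.
At 95% confidence z* = 1.960; margin = 1.960 × 0.02811 = 0.05510.
The difference is 0.5380 − 0.7560 = -0.2180, so the interval is -0.2180 ± 0.05510 = (-0.2731, -0.1629).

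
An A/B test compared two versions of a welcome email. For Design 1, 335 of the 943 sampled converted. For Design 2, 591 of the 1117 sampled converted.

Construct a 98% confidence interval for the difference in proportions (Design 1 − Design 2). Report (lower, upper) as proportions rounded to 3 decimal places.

(-0.224, -0.124)

p̂₁ = 335/943 = 0.3552 and p̂₂ = 591/1117 = 0.5291.
SE₁ = √(p̂₁(1−p̂₁)/n₁) = √(0.3552·0.6448/943) = 0.01558; SE₂ = √(0.5291·0.4709/1117) = 0.01494.
Independent samples: SE of the difference = √(SE₁² + SE₂²) = √(0.0002427364 + 0.0002232036) = 0.02159.
z* for 98% confidence is 2.326, so the margin of error is 2.326 × 0.02159 = 0.05022.
Point estimate p̂₁ − p̂₂ = 0.3552 − 0.5291 = -0.1739.
-0.1739 ± 0.05022 → (-0.224, -0.124).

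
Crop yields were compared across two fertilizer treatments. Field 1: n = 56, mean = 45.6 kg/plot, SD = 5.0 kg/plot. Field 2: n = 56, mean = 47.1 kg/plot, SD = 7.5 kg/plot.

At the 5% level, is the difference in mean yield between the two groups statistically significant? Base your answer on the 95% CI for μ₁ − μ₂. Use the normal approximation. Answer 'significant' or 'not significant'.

not significant

SE₁ = s₁/√n₁ = 5.0/√56 = 0.6682; SE₂ = 7.5/√56 = 1.0022.
Independent samples, unequal variances: SE_diff = √(SE₁² + SE₂²) = √(0.44649124 + 1.00440484) = 1.2045.
z* = 1.960, so margin of error = 1.960 × 1.2045 = 2.3608.
Difference in means = 45.6 − 47.1 = -1.5000.
-1.5000 ± 2.3608 → (-3.8608, 0.8608).
The interval (-3.8608, 0.8608) contains 0, so the difference is not significant.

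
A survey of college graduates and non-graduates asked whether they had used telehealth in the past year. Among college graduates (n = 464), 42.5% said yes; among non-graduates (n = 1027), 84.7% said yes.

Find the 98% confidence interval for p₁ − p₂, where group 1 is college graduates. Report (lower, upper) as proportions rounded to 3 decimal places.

(-0.481, -0.363)

The two standard errors are √(0.4250×0.5750/464) = 0.02295 and √(0.8470×0.1530/1027) = 0.01123.
Because the samples are independent, SE_diff = √(0.02295² + 0.01123²) = 0.02555.
Using z* = 2.326 for 98%, ME = 2.326 × 0.02555 = 0.05943.
p̂₁ − p̂₂ = -0.4220; interval -0.4220 ± 0.05943 gives (-0.481, -0.363).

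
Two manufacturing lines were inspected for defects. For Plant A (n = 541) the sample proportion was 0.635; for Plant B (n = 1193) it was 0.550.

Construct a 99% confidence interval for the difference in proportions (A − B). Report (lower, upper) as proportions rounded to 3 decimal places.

The two standard errors are √(0.6350×0.3650/541) = 0.02070 and √(0.5500×0.4500/1193) = 0.01440.
Because the samples are independent, SE_diff = √(0.02070² + 0.01440²) = 0.02522.
Using z* = 2.576 for 99%, ME = 2.576 × 0.02522 = 0.06497.
p̂₁ − p̂₂ = 0.0850; interval 0.0850 ± 0.06497 gives (0.020, 0.150).

(0.020, 0.150)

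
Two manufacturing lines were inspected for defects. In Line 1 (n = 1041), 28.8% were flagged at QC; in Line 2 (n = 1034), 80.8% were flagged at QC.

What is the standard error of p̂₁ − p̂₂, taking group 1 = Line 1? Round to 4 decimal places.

0.0186

SE₁ = √(p̂₁(1−p̂₁)/n₁) = √(0.2880·0.7120/1041) = 0.01403; SE₂ = √(0.8080·0.1920/1034) = 0.01225.
Independent samples: SE of the difference = √(SE₁² + SE₂²) = √(0.0001968409 + 0.0001500625) = 0.01863.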